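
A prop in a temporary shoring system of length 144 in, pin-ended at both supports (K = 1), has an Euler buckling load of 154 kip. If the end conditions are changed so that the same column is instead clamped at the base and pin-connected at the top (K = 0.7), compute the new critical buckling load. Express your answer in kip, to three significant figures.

P_cr ∝ 1/K², so P_cr,new = P_cr,old × (K_old/K_new)² = 154 × (1/0.7)²
= 154 × 2.041 = 314 kip

P_cr ≈ 314 kip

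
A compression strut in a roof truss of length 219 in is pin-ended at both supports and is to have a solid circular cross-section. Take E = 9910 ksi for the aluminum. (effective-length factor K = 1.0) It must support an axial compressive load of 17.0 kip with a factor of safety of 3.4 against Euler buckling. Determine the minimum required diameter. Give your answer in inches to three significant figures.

Required P_cr = n·P = 3.4 × 17.0 = 57.80 kip
L_e = K·L = 1 × 219 = 219.0 in
Required I = P_cr·L_e²/(π²E) = 5.780×10^4 × 219.0² / (π² × 9.91×10^6) = 28.34 in⁴
Solid circle: I = πd⁴/64  ⇒  d = (64I/π)^(1/4) = (64×28.34/π)^(1/4) = 4.90 in

d ≈ 4.90 in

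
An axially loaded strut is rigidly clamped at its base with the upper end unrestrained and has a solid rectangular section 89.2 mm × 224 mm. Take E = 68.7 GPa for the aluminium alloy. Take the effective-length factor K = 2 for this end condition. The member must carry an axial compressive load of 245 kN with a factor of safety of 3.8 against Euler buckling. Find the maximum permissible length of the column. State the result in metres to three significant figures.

Buckling occurs about the weak axis: I_min = h·b³/12 with b = 89.2 mm (the shorter side).
I_min = 224×89.2³/12 = 1.325×10^7 mm⁴
I = 1.325×10^-5 m⁴
Required critical load P_cr = n·P = 3.8 × 245 = 931.0 kN = 9.310×10^5 N
From P_cr = π²EI/(K·L)²:  L = (1/K)·√(π²EI/P_cr) = (1/2)·√(π²×6.87×10^10×1.325×10^-5/9.310×10^5)
L = 1.55 m

L_max ≈ 1.55 m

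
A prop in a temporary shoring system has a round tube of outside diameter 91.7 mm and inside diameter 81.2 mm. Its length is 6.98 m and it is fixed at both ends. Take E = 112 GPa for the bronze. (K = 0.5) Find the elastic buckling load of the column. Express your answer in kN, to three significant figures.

d_o = 91.7 mm, d_i = 81.2 mm
I = π(d_o⁴ − d_i⁴)/64 = π(91.7⁴ − 81.20⁴)/64 = 1.337×10^6 mm⁴
I = 1.337×10^6 mm⁴ = 1.337×10^-6 m⁴
Effective length L_e = K·L = 0.5 × 6.98 = 3.490 m
P_cr = π²EI / L_e² = π² × 112×10⁹ × 1.337×10^-6 / 3.490² = 1.213×10^5 N

P_cr ≈ 121 kN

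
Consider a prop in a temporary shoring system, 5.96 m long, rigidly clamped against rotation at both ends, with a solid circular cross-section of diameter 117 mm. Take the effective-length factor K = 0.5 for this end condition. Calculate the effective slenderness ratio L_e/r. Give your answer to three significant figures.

λ ≈ 102

I = πd⁴/64 = π×117⁴/64 = 9.198×10^6 mm⁴
A = 1.075×10^4 mm²;  r_min = √(I/A) = √(9.198×10^6/1.075×10^4) = 29.25 mm
L_e = K·L = 0.5 × 5.96 m = 2.980 m = 2980.0 mm
λ = L_e / r_min = 2980.0 / 29.25 = 102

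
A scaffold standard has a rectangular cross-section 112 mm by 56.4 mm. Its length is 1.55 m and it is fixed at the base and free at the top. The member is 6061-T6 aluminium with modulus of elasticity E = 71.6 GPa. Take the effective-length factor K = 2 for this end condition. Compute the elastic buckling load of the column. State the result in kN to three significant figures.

P_cr ≈ 123 kN

Buckling occurs about the weak axis: I_min = h·b³/12 with b = 56.4 mm (the shorter side).
I_min = 112×56.4³/12 = 1.674×10^6 mm⁴
I = 1.674×10^6 mm⁴ = 1.674×10^-6 m⁴
Effective length L_e = K·L = 2 × 1.55 = 3.100 m
P_cr = π²EI / L_e² = π² × 71.6×10⁹ × 1.674×10^-6 / 3.100² = 1.231×10^5 N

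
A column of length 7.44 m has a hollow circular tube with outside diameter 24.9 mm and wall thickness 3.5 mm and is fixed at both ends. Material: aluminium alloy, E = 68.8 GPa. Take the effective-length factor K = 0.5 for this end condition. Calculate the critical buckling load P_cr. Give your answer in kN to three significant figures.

Inner diameter d_i = 24.9 − 2×3.5 = 17.90 mm
I = π(d_o⁴ − d_i⁴)/64 = π(24.9⁴ − 17.90⁴)/64 = 1.383×10^4 mm⁴
I = 1.383×10^4 mm⁴ = 1.383×10^-8 m⁴
Effective length L_e = K·L = 0.5 × 7.44 = 3.720 m
P_cr = π²EI / L_e² = π² × 68.8×10⁹ × 1.383×10^-8 / 3.720² = 678.6 N

P_cr ≈ 0.679 kN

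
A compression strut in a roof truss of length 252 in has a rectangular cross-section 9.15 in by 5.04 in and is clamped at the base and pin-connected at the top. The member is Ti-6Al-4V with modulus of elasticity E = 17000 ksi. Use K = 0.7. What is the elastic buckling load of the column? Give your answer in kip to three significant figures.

Buckling occurs about the weak axis: I_min = h·b³/12 with b = 5.04 in (the shorter side).
I_min = 9.15×5.04³/12 = 97.62 in⁴
Effective length L_e = K·L = 0.7 × 252 = 176.4 in
P_cr = π²EI / L_e² = π² × 17000×10³ × 97.62 / 176.4² = 5.264×10^5 lb

P_cr ≈ 526 kip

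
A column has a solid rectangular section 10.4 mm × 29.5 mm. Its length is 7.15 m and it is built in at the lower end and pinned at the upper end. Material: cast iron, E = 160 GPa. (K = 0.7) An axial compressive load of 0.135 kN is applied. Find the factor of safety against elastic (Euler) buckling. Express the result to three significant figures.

n ≈ 1.29

Buckling occurs about the weak axis: I_min = h·b³/12 with b = 10.4 mm (the shorter side).
I_min = 29.5×10.4³/12 = 2.765×10^3 mm⁴
I = 2.765×10^3 mm⁴ = 2.765×10^-9 m⁴
Effective length L_e = K·L = 0.7 × 7.15 = 5.005 m
P_cr = π²EI / L_e² = π² × 160×10⁹ × 2.765×10^-9 / 5.005² = 174.3 N
Factor of safety n = P_cr / P = 0.17432 / 0.135 = 1.29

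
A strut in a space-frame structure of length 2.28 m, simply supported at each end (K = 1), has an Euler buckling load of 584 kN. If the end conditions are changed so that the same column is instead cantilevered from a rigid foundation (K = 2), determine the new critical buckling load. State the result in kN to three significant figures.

P_cr ≈ 146 kN

P_cr ∝ 1/K², so P_cr,new = P_cr,old × (K_old/K_new)² = 584 × (1/2)²
= 584 × 0.2500 = 146 kN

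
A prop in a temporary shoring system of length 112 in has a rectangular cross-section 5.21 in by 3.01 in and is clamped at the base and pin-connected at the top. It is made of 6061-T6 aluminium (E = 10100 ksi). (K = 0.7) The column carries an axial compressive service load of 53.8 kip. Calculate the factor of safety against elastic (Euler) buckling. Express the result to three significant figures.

n ≈ 3.57

Buckling occurs about the weak axis: I_min = h·b³/12 with b = 3.01 in (the shorter side).
I_min = 5.21×3.01³/12 = 11.84 in⁴
Effective length L_e = K·L = 0.7 × 112 = 78.40 in
P_cr = π²EI / L_e² = π² × 10100×10³ × 11.84 / 78.40² = 1.920×10^5 lb
Factor of safety n = P_cr / P = 192.02 / 53.8 = 3.57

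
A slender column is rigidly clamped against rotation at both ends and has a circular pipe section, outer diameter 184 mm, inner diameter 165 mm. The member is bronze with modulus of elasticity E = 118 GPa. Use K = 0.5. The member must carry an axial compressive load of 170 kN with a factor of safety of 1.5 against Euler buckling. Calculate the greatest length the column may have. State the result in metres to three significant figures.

L_max ≈ 19.1 m

d_o = 184 mm, d_i = 165 mm
I = π(d_o⁴ − d_i⁴)/64 = π(184⁴ − 165.0⁴)/64 = 1.988×10^7 mm⁴
I = 1.988×10^-5 m⁴
Required critical load P_cr = n·P = 1.5 × 170 = 255.0 kN = 2.550×10^5 N
From P_cr = π²EI/(K·L)²:  L = (1/K)·√(π²EI/P_cr) = (1/0.5)·√(π²×1.18×10^11×1.988×10^-5/2.550×10^5)
L = 19.1 m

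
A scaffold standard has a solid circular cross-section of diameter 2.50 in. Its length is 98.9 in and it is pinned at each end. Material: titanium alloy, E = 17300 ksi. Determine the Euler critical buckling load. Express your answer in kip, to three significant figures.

I = πd⁴/64 = π×2.50⁴/64 = 1.917 in⁴
Effective length L_e = K·L = 1 × 98.9 = 98.90 in
P_cr = π²EI / L_e² = π² × 17300×10³ × 1.917 / 98.90² = 3.347×10^4 lb

P_cr ≈ 33.5 kip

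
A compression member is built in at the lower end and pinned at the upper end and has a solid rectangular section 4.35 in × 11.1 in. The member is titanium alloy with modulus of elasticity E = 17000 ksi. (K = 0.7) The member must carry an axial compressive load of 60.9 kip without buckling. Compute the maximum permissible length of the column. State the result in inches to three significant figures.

Buckling occurs about the weak axis: I_min = h·b³/12 with b = 4.35 in (the shorter side).
I_min = 11.1×4.35³/12 = 76.14 in⁴
At the buckling limit P_cr = P = 6.090×10^4 lb
From P_cr = π²EI/(K·L)²:  L = (1/K)·√(π²EI/P_cr) = (1/0.7)·√(π²×1.70×10^7×76.14/6.090×10^4)
L = 654 in

L_max ≈ 654 in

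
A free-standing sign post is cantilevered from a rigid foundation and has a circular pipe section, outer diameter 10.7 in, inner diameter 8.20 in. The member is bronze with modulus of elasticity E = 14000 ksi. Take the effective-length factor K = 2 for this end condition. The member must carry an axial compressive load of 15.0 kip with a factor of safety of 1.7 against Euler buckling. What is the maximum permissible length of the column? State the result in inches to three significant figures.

d_o = 10.7 in, d_i = 8.20 in
I = π(d_o⁴ − d_i⁴)/64 = π(10.7⁴ − 8.200⁴)/64 = 421.5 in⁴
Required critical load P_cr = n·P = 1.7 × 15.0 = 25.50 kip = 2.550×10^4 lb
From P_cr = π²EI/(K·L)²:  L = (1/K)·√(π²EI/P_cr) = (1/2)·√(π²×1.40×10^7×421.5/2.550×10^4)
L = 756 in

L_max ≈ 756 in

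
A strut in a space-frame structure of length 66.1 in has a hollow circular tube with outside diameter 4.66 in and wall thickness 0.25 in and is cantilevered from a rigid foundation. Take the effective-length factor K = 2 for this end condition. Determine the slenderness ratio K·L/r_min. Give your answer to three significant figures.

λ ≈ 84.7

Inner diameter d_i = 4.66 − 2×0.25 = 4.160 in
I = π(d_o⁴ − d_i⁴)/64 = π(4.66⁴ − 4.160⁴)/64 = 8.447 in⁴
A = 3.464 in²;  r_min = √(I/A) = √(8.447/3.464) = 1.562 in
L_e = K·L = 2 × 66.1 = 132.2 in
λ = L_e / r_min = 132.20 / 1.562 = 84.7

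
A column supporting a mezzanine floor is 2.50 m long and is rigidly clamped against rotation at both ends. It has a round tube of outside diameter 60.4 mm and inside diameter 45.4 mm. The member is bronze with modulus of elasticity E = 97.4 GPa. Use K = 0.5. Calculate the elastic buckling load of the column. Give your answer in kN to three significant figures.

d_o = 60.4 mm, d_i = 45.4 mm
I = π(d_o⁴ − d_i⁴)/64 = π(60.4⁴ − 45.40⁴)/64 = 4.448×10^5 mm⁴
I = 4.448×10^5 mm⁴ = 4.448×10^-7 m⁴
Effective length L_e = K·L = 0.5 × 2.50 = 1.250 m
P_cr = π²EI / L_e² = π² × 97.4×10⁹ × 4.448×10^-7 / 1.250² = 2.736×10^5 N

P_cr ≈ 274 kN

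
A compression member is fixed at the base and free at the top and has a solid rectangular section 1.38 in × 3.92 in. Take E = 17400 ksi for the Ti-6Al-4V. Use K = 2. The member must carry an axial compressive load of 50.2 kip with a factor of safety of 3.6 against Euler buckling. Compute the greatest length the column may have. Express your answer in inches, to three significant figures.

Buckling occurs about the weak axis: I_min = h·b³/12 with b = 1.38 in (the shorter side).
I_min = 3.92×1.38³/12 = 0.8585 in⁴
Required critical load P_cr = n·P = 3.6 × 50.2 = 180.7 kip = 1.807×10^5 lb
From P_cr = π²EI/(K·L)²:  L = (1/K)·√(π²EI/P_cr) = (1/2)·√(π²×1.74×10^7×0.8585/1.807×10^5)
L = 14.3 in

L_max ≈ 14.3 in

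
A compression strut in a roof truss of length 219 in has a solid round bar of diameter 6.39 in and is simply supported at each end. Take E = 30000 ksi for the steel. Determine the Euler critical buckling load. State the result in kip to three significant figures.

P_cr ≈ 505 kip

I = πd⁴/64 = π×6.39⁴/64 = 81.84 in⁴
Effective length L_e = K·L = 1 × 219 = 219.0 in
P_cr = π²EI / L_e² = π² × 30000×10³ × 81.84 / 219.0² = 5.052×10^5 lb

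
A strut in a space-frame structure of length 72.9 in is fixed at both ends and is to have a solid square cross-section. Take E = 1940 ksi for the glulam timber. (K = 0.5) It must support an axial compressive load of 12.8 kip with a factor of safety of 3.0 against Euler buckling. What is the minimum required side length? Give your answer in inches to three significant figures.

Required P_cr = n·P = 3.0 × 12.8 = 38.40 kip
L_e = K·L = 0.5 × 72.9 = 36.45 in
Required I = P_cr·L_e²/(π²E) = 3.840×10^4 × 36.45² / (π² × 1.94×10^6) = 2.665 in⁴
Solid square: I = a⁴/12  ⇒  a = (12I)^(1/4) = (12×2.665)^(1/4) = 2.38 in

a ≈ 2.38 in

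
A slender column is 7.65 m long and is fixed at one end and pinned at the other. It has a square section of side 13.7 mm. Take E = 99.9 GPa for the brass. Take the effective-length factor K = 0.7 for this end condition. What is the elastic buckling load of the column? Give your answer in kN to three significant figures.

I = a⁴/12 = 13.7⁴/12 = 2.936×10^3 mm⁴
I = 2.936×10^3 mm⁴ = 2.936×10^-9 m⁴
Effective length L_e = K·L = 0.7 × 7.65 = 5.355 m
P_cr = π²EI / L_e² = π² × 99.9×10⁹ × 2.936×10^-9 / 5.355² = 100.9 N

P_cr ≈ 0.101 kN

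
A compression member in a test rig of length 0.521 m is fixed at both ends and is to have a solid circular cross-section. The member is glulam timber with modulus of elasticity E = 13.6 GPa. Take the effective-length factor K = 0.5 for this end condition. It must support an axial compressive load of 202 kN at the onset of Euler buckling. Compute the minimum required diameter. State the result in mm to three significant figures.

d ≈ 38.0 mm

L_e = K·L = 0.5 × 0.521 = 0.2605 m
Required I = P_cr·L_e²/(π²E) = 2.020×10^5 × 0.2605² / (π² × 1.36×10^10) = 1.021×10^-7 m⁴
I_req = 1.021×10^5 mm⁴
Solid circle: I = πd⁴/64  ⇒  d = (64I/π)^(1/4) = (64×1.021×10^5/π)^(1/4) = 38.0 mm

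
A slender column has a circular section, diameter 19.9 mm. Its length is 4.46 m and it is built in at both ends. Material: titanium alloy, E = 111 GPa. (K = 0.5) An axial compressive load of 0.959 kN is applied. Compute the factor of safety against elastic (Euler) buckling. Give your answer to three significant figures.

I = πd⁴/64 = π×19.9⁴/64 = 7.698×10^3 mm⁴
I = 7.698×10^3 mm⁴ = 7.698×10^-9 m⁴
Effective length L_e = K·L = 0.5 × 4.46 = 2.230 m
P_cr = π²EI / L_e² = π² × 111×10⁹ × 7.698×10^-9 / 2.230² = 1.696×10^3 N
Factor of safety n = P_cr / P = 1.6959 / 0.959 = 1.77

n ≈ 1.77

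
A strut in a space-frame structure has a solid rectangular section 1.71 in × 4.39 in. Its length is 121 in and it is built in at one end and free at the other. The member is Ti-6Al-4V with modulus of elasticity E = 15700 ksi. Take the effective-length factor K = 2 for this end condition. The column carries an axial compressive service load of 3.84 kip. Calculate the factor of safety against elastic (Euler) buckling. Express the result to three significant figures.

n ≈ 1.26

Buckling occurs about the weak axis: I_min = h·b³/12 with b = 1.71 in (the shorter side).
I_min = 4.39×1.71³/12 = 1.829 in⁴
Effective length L_e = K·L = 2 × 121 = 242.0 in
P_cr = π²EI / L_e² = π² × 15700×10³ × 1.829 / 242.0² = 4.840×10^3 lb
Factor of safety n = P_cr / P = 4.8399 / 3.84 = 1.26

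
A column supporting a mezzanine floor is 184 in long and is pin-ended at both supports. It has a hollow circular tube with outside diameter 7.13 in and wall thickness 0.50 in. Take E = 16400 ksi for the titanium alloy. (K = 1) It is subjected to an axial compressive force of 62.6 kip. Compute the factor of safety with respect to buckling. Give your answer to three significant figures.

n ≈ 4.40

Inner diameter d_i = 7.13 − 2×0.50 = 6.130 in
I = π(d_o⁴ − d_i⁴)/64 = π(7.13⁴ − 6.130⁴)/64 = 57.55 in⁴
Effective length L_e = K·L = 1 × 184 = 184.0 in
P_cr = π²EI / L_e² = π² × 16400×10³ × 57.55 / 184.0² = 2.751×10^5 lb
Factor of safety n = P_cr / P = 275.13 / 62.6 = 4.40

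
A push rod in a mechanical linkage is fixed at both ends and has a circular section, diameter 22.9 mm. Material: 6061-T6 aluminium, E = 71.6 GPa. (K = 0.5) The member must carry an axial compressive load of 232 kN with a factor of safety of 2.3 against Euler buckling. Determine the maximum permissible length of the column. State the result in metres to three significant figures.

L_max ≈ 0.267 m

I = πd⁴/64 = π×22.9⁴/64 = 1.350×10^4 mm⁴
I = 1.350×10^-8 m⁴
Required critical load P_cr = n·P = 2.3 × 232 = 533.6 kN = 5.336×10^5 N
From P_cr = π²EI/(K·L)²:  L = (1/K)·√(π²EI/P_cr) = (1/0.5)·√(π²×7.16×10^10×1.350×10^-8/5.336×10^5)
L = 0.267 m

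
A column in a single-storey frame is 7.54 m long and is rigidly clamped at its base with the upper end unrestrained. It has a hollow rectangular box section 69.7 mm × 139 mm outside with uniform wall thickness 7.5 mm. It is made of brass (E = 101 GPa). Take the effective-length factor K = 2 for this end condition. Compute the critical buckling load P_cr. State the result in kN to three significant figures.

P_cr ≈ 9.78 kN

Inner dimensions: h_i = 139 − 2×7.5 = 124.0 mm, b_i = 69.7 − 2×7.5 = 54.70 mm
Weak-axis I_min = (h_o·b_o³ − h_i·b_i³)/12 with b_o = 69.7, b_i = 54.70 mm (shorter outer/inner sides).
I_min = (139×69.7³ − 124.0×54.70³)/12 = 2.231×10^6 mm⁴
I = 2.231×10^6 mm⁴ = 2.231×10^-6 m⁴
Effective length L_e = K·L = 2 × 7.54 = 15.08 m
P_cr = π²EI / L_e² = π² × 101×10⁹ × 2.231×10^-6 / 15.08² = 9.779×10^3 N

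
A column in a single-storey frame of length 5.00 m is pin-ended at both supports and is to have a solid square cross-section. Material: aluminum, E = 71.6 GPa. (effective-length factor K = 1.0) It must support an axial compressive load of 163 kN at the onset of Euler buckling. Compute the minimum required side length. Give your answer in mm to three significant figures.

a ≈ 91.2 mm

L_e = K·L = 1 × 5.00 = 5.000 m
Required I = P_cr·L_e²/(π²E) = 1.630×10^5 × 5.000² / (π² × 7.16×10^10) = 5.767×10^-6 m⁴
I_req = 5.767×10^6 mm⁴
Solid square: I = a⁴/12  ⇒  a = (12I)^(1/4) = (12×5.767×10^6)^(1/4) = 91.2 mm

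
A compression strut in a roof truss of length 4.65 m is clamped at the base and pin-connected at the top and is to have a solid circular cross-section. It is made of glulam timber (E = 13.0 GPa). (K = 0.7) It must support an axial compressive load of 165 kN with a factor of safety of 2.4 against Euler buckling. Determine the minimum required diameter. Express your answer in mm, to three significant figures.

Required P_cr = n·P = 2.4 × 165 = 396.0 kN
L_e = K·L = 0.7 × 4.65 = 3.255 m
Required I = P_cr·L_e²/(π²E) = 3.960×10^5 × 3.255² / (π² × 1.30×10^10) = 3.270×10^-5 m⁴
I_req = 3.270×10^7 mm⁴
Solid circle: I = πd⁴/64  ⇒  d = (64I/π)^(1/4) = (64×3.270×10^7/π)^(1/4) = 161 mm

d ≈ 161 mm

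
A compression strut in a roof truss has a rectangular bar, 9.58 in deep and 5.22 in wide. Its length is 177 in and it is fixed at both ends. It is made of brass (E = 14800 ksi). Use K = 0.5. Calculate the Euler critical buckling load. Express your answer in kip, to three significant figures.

P_cr ≈ 2120 kip

Buckling occurs about the weak axis: I_min = h·b³/12 with b = 5.22 in (the shorter side).
I_min = 9.58×5.22³/12 = 113.6 in⁴
Effective length L_e = K·L = 0.5 × 177 = 88.50 in
P_cr = π²EI / L_e² = π² × 14800×10³ × 113.6 / 88.50² = 2.118×10^6 lb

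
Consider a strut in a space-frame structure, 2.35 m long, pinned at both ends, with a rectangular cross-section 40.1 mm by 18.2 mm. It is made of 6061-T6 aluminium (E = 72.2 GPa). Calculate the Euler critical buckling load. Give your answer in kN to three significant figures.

P_cr ≈ 2.60 kN

Buckling occurs about the weak axis: I_min = h·b³/12 with b = 18.2 mm (the shorter side).
I_min = 40.1×18.2³/12 = 2.015×10^4 mm⁴
I = 2.015×10^4 mm⁴ = 2.015×10^-8 m⁴
Effective length L_e = K·L = 1 × 2.35 = 2.350 m
P_cr = π²EI / L_e² = π² × 72.2×10⁹ × 2.015×10^-8 / 2.350² = 2.599×10^3 N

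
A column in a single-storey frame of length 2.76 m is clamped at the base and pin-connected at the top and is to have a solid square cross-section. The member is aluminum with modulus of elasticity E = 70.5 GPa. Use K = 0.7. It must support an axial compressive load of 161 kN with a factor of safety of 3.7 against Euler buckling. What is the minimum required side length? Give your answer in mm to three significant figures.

a ≈ 78.7 mm

Required P_cr = n·P = 3.7 × 161 = 595.7 kN
L_e = K·L = 0.7 × 2.76 = 1.932 m
Required I = P_cr·L_e²/(π²E) = 5.957×10^5 × 1.932² / (π² × 7.05×10^10) = 3.196×10^-6 m⁴
I_req = 3.196×10^6 mm⁴
Solid square: I = a⁴/12  ⇒  a = (12I)^(1/4) = (12×3.196×10^6)^(1/4) = 78.7 mm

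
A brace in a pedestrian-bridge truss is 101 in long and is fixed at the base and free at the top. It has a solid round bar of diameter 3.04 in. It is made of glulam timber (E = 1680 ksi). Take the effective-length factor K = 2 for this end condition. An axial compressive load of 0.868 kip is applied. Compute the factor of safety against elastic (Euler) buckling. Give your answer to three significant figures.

n ≈ 1.96

I = πd⁴/64 = π×3.04⁴/64 = 4.192 in⁴
Effective length L_e = K·L = 2 × 101 = 202.0 in
P_cr = π²EI / L_e² = π² × 1680×10³ × 4.192 / 202.0² = 1.704×10^3 lb
Factor of safety n = P_cr / P = 1.7036 / 0.868 = 1.96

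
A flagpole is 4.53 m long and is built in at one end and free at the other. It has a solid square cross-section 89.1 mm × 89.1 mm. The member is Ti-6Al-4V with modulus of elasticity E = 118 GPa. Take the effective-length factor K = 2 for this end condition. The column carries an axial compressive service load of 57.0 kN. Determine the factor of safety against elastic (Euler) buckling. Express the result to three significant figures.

n ≈ 1.31

I = a⁴/12 = 89.1⁴/12 = 5.252×10^6 mm⁴
I = 5.252×10^6 mm⁴ = 5.252×10^-6 m⁴
Effective length L_e = K·L = 2 × 4.53 = 9.060 m
P_cr = π²EI / L_e² = π² × 118×10⁹ × 5.252×10^-6 / 9.060² = 7.452×10^4 N
Factor of safety n = P_cr / P = 74.517 / 57.0 = 1.31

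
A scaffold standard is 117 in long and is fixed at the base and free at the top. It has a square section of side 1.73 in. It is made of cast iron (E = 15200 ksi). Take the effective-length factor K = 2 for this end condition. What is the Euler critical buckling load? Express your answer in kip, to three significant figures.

P_cr ≈ 2.05 kip

I = a⁴/12 = 1.73⁴/12 = 0.7465 in⁴
Effective length L_e = K·L = 2 × 117 = 234.0 in
P_cr = π²EI / L_e² = π² × 15200×10³ × 0.7465 / 234.0² = 2.045×10^3 lb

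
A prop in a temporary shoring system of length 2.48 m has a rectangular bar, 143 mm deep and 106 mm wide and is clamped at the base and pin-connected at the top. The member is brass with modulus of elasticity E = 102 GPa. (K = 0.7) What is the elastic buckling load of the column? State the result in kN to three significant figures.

Buckling occurs about the weak axis: I_min = h·b³/12 with b = 106 mm (the shorter side).
I_min = 143×106³/12 = 1.419×10^7 mm⁴
I = 1.419×10^7 mm⁴ = 1.419×10^-5 m⁴
Effective length L_e = K·L = 0.7 × 2.48 = 1.736 m
P_cr = π²EI / L_e² = π² × 102×10⁹ × 1.419×10^-5 / 1.736² = 4.741×10^6 N

P_cr ≈ 4740 kN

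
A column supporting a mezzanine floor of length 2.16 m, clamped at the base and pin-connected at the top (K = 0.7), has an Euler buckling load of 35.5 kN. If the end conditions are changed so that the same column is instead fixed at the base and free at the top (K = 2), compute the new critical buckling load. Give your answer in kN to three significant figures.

P_cr ∝ 1/K², so P_cr,new = P_cr,old × (K_old/K_new)² = 35.5 × (0.7/2)²
= 35.5 × 0.1225 = 4.35 kN

P_cr ≈ 4.35 kN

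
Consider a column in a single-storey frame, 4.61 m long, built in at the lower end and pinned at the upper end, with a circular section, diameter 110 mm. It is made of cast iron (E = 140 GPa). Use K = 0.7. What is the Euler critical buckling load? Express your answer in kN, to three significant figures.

I = πd⁴/64 = π×110⁴/64 = 7.187×10^6 mm⁴
I = 7.187×10^6 mm⁴ = 7.187×10^-6 m⁴
Effective length L_e = K·L = 0.7 × 4.61 = 3.227 m
P_cr = π²EI / L_e² = π² × 140×10⁹ × 7.187×10^-6 / 3.227² = 9.536×10^5 N

P_cr ≈ 954 kN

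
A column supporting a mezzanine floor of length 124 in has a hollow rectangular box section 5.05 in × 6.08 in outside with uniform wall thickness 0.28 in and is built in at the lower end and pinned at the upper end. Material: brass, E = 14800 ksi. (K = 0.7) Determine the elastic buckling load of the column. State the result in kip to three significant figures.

P_cr ≈ 458 kip

Inner dimensions: h_i = 6.08 − 2×0.28 = 5.520 in, b_i = 5.05 − 2×0.28 = 4.490 in
Weak-axis I_min = (h_o·b_o³ − h_i·b_i³)/12 with b_o = 5.05, b_i = 4.490 in (shorter outer/inner sides).
I_min = (6.08×5.05³ − 5.520×4.490³)/12 = 23.61 in⁴
Effective length L_e = K·L = 0.7 × 124 = 86.80 in
P_cr = π²EI / L_e² = π² × 14800×10³ × 23.61 / 86.80² = 4.578×10^5 lb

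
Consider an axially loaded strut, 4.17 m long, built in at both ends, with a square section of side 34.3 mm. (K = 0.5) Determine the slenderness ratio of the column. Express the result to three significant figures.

λ ≈ 211

I = a⁴/12 = 34.3⁴/12 = 1.153×10^5 mm⁴
A = 1.176×10^3 mm²;  r_min = √(I/A) = √(1.153×10^5/1.176×10^3) = 9.902 mm
L_e = K·L = 0.5 × 4.17 m = 2.085 m = 2085.0 mm
λ = L_e / r_min = 2085.0 / 9.902 = 211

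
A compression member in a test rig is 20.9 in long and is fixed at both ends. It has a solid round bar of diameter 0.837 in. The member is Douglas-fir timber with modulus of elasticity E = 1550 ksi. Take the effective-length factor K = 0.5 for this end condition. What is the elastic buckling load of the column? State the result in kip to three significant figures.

I = πd⁴/64 = π×0.837⁴/64 = 2.409×10^-2 in⁴
Effective length L_e = K·L = 0.5 × 20.9 = 10.45 in
P_cr = π²EI / L_e² = π² × 1550×10³ × 2.409×10^-2 / 10.45² = 3.375×10^3 lb

P_cr ≈ 3.37 kip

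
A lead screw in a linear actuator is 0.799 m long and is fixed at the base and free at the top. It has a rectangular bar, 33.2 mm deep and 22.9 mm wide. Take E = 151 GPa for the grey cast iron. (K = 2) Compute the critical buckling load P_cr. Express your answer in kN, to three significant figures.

Buckling occurs about the weak axis: I_min = h·b³/12 with b = 22.9 mm (the shorter side).
I_min = 33.2×22.9³/12 = 3.322×10^4 mm⁴
I = 3.322×10^4 mm⁴ = 3.322×10^-8 m⁴
Effective length L_e = K·L = 2 × 0.799 = 1.598 m
P_cr = π²EI / L_e² = π² × 151×10⁹ × 3.322×10^-8 / 1.598² = 1.939×10^4 N

P_cr ≈ 19.4 kN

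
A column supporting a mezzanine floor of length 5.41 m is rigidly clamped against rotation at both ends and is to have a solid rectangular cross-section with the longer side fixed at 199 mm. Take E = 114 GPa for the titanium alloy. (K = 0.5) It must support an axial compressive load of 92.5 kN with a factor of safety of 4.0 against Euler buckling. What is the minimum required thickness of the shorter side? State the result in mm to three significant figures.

Required P_cr = n·P = 4.0 × 92.5 = 370.0 kN
L_e = K·L = 0.5 × 5.41 = 2.705 m
Required I = P_cr·L_e²/(π²E) = 3.700×10^5 × 2.705² / (π² × 1.14×10^11) = 2.406×10^-6 m⁴
I_req = 2.406×10^6 mm⁴
Rectangle, weak axis: I_min = h·b³/12 with h = 199 mm fixed  ⇒  b = (12I/h)^(1/3) = 52.5 mm

b ≈ 52.5 mm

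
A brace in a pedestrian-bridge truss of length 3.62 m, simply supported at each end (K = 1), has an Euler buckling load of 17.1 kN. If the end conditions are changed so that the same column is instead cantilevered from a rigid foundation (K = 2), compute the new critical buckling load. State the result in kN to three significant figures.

P_cr ∝ 1/K², so P_cr,new = P_cr,old × (K_old/K_new)² = 17.1 × (1/2)²
= 17.1 × 0.2500 = 4.28 kN

P_cr ≈ 4.28 kN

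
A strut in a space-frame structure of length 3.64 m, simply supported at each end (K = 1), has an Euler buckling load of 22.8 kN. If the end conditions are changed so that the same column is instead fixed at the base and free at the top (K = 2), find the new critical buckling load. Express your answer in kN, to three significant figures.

P_cr ∝ 1/K², so P_cr,new = P_cr,old × (K_old/K_new)² = 22.8 × (1/2)²
= 22.8 × 0.2500 = 5.70 kN

P_cr ≈ 5.70 kN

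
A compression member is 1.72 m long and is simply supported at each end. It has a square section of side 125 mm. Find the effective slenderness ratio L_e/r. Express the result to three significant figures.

I = a⁴/12 = 125⁴/12 = 2.035×10^7 mm⁴
A = 1.562×10^4 mm²;  r_min = √(I/A) = √(2.035×10^7/1.562×10^4) = 36.08 mm
L_e = K·L = 1 × 1.72 m = 1.720 m = 1720.0 mm
λ = L_e / r_min = 1720.0 / 36.08 = 47.7

λ ≈ 47.7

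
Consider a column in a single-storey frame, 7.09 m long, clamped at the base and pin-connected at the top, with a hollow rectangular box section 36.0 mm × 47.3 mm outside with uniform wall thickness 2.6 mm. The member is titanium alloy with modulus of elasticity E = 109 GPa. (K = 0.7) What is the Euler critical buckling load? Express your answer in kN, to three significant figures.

Inner dimensions: h_i = 47.3 − 2×2.6 = 42.10 mm, b_i = 36.0 − 2×2.6 = 30.80 mm
Weak-axis I_min = (h_o·b_o³ − h_i·b_i³)/12 with b_o = 36.0, b_i = 30.80 mm (shorter outer/inner sides).
I_min = (47.3×36.0³ − 42.10×30.80³)/12 = 8.140×10^4 mm⁴
I = 8.140×10^4 mm⁴ = 8.140×10^-8 m⁴
Effective length L_e = K·L = 0.7 × 7.09 = 4.963 m
P_cr = π²EI / L_e² = π² × 109×10⁹ × 8.140×10^-8 / 4.963² = 3.555×10^3 N

P_cr ≈ 3.55 kN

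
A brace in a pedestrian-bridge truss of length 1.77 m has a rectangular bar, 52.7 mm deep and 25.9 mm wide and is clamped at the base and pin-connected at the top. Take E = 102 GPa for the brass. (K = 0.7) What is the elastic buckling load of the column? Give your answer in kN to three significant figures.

Buckling occurs about the weak axis: I_min = h·b³/12 with b = 25.9 mm (the shorter side).
I_min = 52.7×25.9³/12 = 7.630×10^4 mm⁴
I = 7.630×10^4 mm⁴ = 7.630×10^-8 m⁴
Effective length L_e = K·L = 0.7 × 1.77 = 1.239 m
P_cr = π²EI / L_e² = π² × 102×10⁹ × 7.630×10^-8 / 1.239² = 5.004×10^4 N

P_cr ≈ 50.0 kN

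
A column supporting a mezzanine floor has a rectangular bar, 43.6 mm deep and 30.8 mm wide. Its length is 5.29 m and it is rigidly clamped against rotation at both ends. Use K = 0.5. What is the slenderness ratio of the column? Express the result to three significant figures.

λ ≈ 297

Buckling occurs about the weak axis: I_min = h·b³/12 with b = 30.8 mm (the shorter side).
I_min = 43.6×30.8³/12 = 1.062×10^5 mm⁴
A = 1.343×10^3 mm²;  r_min = √(I/A) = √(1.062×10^5/1.343×10^3) = 8.891 mm
L_e = K·L = 0.5 × 5.29 m = 2.645 m = 2645.0 mm
λ = L_e / r_min = 2645.0 / 8.891 = 297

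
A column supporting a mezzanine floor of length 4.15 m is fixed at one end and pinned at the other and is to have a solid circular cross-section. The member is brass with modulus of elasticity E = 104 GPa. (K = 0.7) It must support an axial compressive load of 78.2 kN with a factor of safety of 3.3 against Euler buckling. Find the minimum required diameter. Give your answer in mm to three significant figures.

d ≈ 81.1 mm

Required P_cr = n·P = 3.3 × 78.2 = 258.1 kN
L_e = K·L = 0.7 × 4.15 = 2.905 m
Required I = P_cr·L_e²/(π²E) = 2.581×10^5 × 2.905² / (π² × 1.04×10^11) = 2.122×10^-6 m⁴
I_req = 2.122×10^6 mm⁴
Solid circle: I = πd⁴/64  ⇒  d = (64I/π)^(1/4) = (64×2.122×10^6/π)^(1/4) = 81.1 mm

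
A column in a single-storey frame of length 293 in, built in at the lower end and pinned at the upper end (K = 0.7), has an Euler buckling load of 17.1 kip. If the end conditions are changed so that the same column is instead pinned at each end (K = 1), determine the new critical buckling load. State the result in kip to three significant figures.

P_cr ∝ 1/K², so P_cr,new = P_cr,old × (K_old/K_new)² = 17.1 × (0.7/1)²
= 17.1 × 0.4900 = 8.38 kip

P_cr ≈ 8.38 kip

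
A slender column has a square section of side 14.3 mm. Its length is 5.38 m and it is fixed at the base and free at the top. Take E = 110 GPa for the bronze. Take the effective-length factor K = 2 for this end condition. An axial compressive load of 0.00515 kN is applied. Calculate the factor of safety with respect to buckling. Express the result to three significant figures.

n ≈ 6.34

I = a⁴/12 = 14.3⁴/12 = 3.485×10^3 mm⁴
I = 3.485×10^3 mm⁴ = 3.485×10^-9 m⁴
Effective length L_e = K·L = 2 × 5.38 = 10.76 m
P_cr = π²EI / L_e² = π² × 110×10⁹ × 3.485×10^-9 / 10.76² = 32.68 N
Factor of safety n = P_cr / P = 0.032676 / 0.00515 = 6.34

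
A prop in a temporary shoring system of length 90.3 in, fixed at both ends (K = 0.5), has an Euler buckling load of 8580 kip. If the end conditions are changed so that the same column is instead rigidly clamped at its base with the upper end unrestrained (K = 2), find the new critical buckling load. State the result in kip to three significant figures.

P_cr ≈ 536 kip

P_cr ∝ 1/K², so P_cr,new = P_cr,old × (K_old/K_new)² = 8580 × (0.5/2)²
= 8580 × 0.06250 = 536 kip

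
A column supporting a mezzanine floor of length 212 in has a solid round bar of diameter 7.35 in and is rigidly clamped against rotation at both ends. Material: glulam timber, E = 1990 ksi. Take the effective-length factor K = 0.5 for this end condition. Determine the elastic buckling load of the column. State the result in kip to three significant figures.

I = πd⁴/64 = π×7.35⁴/64 = 143.3 in⁴
Effective length L_e = K·L = 0.5 × 212 = 106.0 in
P_cr = π²EI / L_e² = π² × 1990×10³ × 143.3 / 106.0² = 2.504×10^5 lb

P_cr ≈ 250 kip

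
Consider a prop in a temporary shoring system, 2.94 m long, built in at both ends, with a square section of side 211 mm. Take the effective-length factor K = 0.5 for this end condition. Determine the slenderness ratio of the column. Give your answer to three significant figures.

λ ≈ 24.1

For a square r = a/√12 = 211/√12 = 60.91 mm
L_e = K·L = 0.5 × 2.94 m = 1.470 m = 1470.0 mm
λ = L_e / r_min = 1470.0 / 60.91 = 24.1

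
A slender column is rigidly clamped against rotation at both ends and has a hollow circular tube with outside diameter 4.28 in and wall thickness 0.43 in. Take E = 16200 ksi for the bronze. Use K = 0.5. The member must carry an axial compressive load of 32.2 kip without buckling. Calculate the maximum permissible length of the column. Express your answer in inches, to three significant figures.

Inner diameter d_i = 4.28 − 2×0.43 = 3.420 in
I = π(d_o⁴ − d_i⁴)/64 = π(4.28⁴ − 3.420⁴)/64 = 9.757 in⁴
At the buckling limit P_cr = P = 3.220×10^4 lb
From P_cr = π²EI/(K·L)²:  L = (1/K)·√(π²EI/P_cr) = (1/0.5)·√(π²×1.62×10^7×9.757/3.220×10^4)
L = 440 in

L_max ≈ 440 in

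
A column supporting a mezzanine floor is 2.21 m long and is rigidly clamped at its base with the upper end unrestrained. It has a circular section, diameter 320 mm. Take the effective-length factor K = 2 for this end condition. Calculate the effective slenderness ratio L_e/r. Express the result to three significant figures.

For a solid circle r = d/4 = 320/4 = 80.00 mm
L_e = K·L = 2 × 2.21 m = 4.420 m = 4420.0 mm
λ = L_e / r_min = 4420.0 / 80.00 = 55.2

λ ≈ 55.2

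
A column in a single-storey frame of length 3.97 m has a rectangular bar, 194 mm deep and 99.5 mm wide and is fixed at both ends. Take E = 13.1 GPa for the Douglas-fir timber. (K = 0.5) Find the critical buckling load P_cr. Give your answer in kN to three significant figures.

Buckling occurs about the weak axis: I_min = h·b³/12 with b = 99.5 mm (the shorter side).
I_min = 194×99.5³/12 = 1.593×10^7 mm⁴
I = 1.593×10^7 mm⁴ = 1.593×10^-5 m⁴
Effective length L_e = K·L = 0.5 × 3.97 = 1.985 m
P_cr = π²EI / L_e² = π² × 13.1×10⁹ × 1.593×10^-5 / 1.985² = 5.226×10^5 N

P_cr ≈ 523 kN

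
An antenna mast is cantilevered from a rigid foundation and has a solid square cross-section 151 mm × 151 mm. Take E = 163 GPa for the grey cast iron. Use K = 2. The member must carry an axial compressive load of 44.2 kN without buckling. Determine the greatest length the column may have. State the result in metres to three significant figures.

I = a⁴/12 = 151⁴/12 = 4.332×10^7 mm⁴
I = 4.332×10^-5 m⁴
At the buckling limit P_cr = P = 4.420×10^4 N
From P_cr = π²EI/(K·L)²:  L = (1/K)·√(π²EI/P_cr) = (1/2)·√(π²×1.63×10^11×4.332×10^-5/4.420×10^4)
L = 19.9 m

L_max ≈ 19.9 m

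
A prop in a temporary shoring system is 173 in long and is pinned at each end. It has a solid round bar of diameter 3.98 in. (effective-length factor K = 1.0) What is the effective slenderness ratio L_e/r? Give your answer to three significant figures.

I = πd⁴/64 = π×3.98⁴/64 = 12.32 in⁴
A = 12.44 in²;  r_min = √(I/A) = √(12.32/12.44) = 0.9950 in
L_e = K·L = 1 × 173 = 173.0 in
λ = L_e / r_min = 173.00 / 0.9950 = 174

λ ≈ 174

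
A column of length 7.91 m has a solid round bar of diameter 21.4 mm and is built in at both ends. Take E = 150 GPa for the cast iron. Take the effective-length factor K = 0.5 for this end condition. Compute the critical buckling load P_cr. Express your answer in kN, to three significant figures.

I = πd⁴/64 = π×21.4⁴/64 = 1.029×10^4 mm⁴
I = 1.029×10^4 mm⁴ = 1.029×10^-8 m⁴
Effective length L_e = K·L = 0.5 × 7.91 = 3.955 m
P_cr = π²EI / L_e² = π² × 150×10⁹ × 1.029×10^-8 / 3.955² = 974.4 N

P_cr ≈ 0.974 kN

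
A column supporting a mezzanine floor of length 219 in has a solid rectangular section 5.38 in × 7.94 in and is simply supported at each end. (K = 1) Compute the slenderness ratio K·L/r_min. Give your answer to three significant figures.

λ ≈ 141

Buckling occurs about the weak axis: I_min = h·b³/12 with b = 5.38 in (the shorter side).
I_min = 7.94×5.38³/12 = 103.0 in⁴
A = 42.72 in²;  r_min = √(I/A) = √(103.0/42.72) = 1.553 in
L_e = K·L = 1 × 219 = 219.0 in
λ = L_e / r_min = 219.00 / 1.553 = 141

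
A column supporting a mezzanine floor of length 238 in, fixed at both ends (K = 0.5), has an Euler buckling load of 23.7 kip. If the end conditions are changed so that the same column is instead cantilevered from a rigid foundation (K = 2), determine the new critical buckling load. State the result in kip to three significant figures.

P_cr ≈ 1.48 kip

P_cr ∝ 1/K², so P_cr,new = P_cr,old × (K_old/K_new)² = 23.7 × (0.5/2)²
= 23.7 × 0.06250 = 1.48 kip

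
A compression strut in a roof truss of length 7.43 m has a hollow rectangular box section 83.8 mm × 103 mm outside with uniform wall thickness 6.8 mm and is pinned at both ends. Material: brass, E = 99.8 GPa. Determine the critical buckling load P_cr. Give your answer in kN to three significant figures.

P_cr ≈ 44.1 kN

Inner dimensions: h_i = 103 − 2×6.8 = 89.40 mm, b_i = 83.8 − 2×6.8 = 70.20 mm
Weak-axis I_min = (h_o·b_o³ − h_i·b_i³)/12 with b_o = 83.8, b_i = 70.20 mm (shorter outer/inner sides).
I_min = (103×83.8³ − 89.40×70.20³)/12 = 2.474×10^6 mm⁴
I = 2.474×10^6 mm⁴ = 2.474×10^-6 m⁴
Effective length L_e = K·L = 1 × 7.43 = 7.430 m
P_cr = π²EI / L_e² = π² × 99.8×10⁹ × 2.474×10^-6 / 7.430² = 4.414×10^4 N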